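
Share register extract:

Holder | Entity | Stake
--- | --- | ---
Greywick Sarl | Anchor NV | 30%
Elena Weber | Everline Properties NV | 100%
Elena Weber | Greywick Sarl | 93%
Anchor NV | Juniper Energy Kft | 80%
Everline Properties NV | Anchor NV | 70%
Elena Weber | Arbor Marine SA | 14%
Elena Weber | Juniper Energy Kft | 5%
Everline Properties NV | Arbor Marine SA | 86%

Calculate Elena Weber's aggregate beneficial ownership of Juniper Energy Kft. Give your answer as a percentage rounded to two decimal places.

83.32%

Elena reaches Juniper along 3 paths.
Direct stake: 5% = 5%.
Via Greywick → Anchor: 93% × 30% × 80% = 22.32%.
Via Everline → Anchor: 100% × 70% × 80% = 56%.
Total: 5% + 22.32% + 56% = 83.32%.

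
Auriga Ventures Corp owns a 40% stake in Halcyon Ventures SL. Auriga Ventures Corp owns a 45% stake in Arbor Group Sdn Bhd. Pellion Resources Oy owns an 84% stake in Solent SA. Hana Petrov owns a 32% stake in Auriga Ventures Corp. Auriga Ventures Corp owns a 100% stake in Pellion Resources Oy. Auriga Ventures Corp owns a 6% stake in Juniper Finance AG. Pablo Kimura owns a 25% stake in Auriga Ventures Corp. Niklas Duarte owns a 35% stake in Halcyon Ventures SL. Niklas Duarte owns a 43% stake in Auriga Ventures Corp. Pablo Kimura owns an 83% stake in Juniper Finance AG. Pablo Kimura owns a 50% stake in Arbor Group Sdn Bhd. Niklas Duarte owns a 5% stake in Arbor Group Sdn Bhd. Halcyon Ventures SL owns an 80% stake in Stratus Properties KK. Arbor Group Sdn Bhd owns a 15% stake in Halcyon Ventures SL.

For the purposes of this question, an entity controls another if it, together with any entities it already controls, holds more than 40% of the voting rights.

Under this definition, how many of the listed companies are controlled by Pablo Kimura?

2

Pablo holds 83% of Juniper, so Pablo controls Juniper.
Pablo holds 50% of Arbor, so Pablo controls Arbor.
No other company's threshold is met.
Pablo controls 2 companies.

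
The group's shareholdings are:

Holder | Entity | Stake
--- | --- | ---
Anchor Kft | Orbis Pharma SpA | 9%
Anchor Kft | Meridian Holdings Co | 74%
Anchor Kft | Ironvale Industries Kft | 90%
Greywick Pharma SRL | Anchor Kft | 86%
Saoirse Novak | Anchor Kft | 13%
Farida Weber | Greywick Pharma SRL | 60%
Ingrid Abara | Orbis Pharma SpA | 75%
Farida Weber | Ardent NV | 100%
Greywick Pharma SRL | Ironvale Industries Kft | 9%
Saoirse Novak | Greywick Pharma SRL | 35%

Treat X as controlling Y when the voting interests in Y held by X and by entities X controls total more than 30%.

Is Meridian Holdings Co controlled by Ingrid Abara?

Ingrid holds 75% of Orbis, so Ingrid controls Orbis.
Neither Ingrid nor any entity Ingrid controls holds any voting interest in Meridian.
So Ingrid does not control Meridian.

No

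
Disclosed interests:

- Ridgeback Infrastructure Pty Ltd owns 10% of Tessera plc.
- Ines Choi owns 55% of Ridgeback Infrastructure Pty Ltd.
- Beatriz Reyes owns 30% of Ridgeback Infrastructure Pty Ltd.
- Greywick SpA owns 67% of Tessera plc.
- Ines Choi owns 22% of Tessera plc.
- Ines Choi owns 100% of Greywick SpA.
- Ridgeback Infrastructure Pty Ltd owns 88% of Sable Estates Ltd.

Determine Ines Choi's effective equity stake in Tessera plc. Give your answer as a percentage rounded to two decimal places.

94.50%

Ines reaches Tessera along 3 paths.
Via Ridgeback: 55% × 10% = 5.5%.
Via Greywick: 100% × 67% = 67%.
Direct stake: 22% = 22%.
Total: 5.5% + 67% + 22% = 94.5%.
Rounded: 94.50%.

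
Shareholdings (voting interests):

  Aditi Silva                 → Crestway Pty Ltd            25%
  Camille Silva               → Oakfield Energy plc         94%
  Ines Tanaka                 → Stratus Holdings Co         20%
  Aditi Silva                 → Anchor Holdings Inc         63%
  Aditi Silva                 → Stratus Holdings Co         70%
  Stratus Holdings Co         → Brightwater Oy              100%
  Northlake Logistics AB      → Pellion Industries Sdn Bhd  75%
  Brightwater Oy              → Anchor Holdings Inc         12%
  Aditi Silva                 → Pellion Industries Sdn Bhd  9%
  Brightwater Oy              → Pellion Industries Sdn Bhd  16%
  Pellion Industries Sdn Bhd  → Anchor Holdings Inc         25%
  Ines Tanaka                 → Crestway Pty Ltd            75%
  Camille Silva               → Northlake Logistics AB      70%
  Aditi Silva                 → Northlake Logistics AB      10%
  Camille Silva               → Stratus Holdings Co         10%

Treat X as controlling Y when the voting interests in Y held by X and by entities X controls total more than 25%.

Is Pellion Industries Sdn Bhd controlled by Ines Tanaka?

No

Ines holds 75% of Crestway, so Ines controls Crestway.
Neither Ines nor any entity Ines controls holds any voting interest in Pellion.
So Ines does not control Pellion.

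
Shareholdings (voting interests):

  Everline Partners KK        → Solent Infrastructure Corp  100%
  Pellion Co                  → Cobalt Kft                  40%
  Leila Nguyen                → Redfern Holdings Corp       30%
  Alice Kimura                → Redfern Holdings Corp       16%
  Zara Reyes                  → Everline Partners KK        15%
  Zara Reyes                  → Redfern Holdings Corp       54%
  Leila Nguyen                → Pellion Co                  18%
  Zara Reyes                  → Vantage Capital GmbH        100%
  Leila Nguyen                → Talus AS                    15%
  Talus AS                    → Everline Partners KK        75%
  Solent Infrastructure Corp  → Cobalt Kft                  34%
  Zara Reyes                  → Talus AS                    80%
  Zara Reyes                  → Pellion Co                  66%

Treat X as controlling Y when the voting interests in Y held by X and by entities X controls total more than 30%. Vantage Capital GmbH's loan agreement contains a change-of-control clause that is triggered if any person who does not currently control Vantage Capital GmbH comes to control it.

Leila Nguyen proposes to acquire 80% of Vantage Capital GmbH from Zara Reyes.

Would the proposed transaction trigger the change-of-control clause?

The purchase adds only to Leila's holdings (Zara's stake shrinks), so Leila is the only person who could newly come to control Vantage.
Leila's largest direct stake is 30% in Redfern, which does not meet the threshold, so Leila controls no company.
Neither Leila nor any entity Leila controls holds any voting interest in Vantage.
So before the transaction, Leila does not control Vantage.
After the purchase, Leila holds 80% of Vantage directly, and Zara's stake falls to 20%.
Leila holds 80% of Vantage, so Leila controls Vantage.
Leila did not control Vantage before and does after, so the clause is triggered.

Yes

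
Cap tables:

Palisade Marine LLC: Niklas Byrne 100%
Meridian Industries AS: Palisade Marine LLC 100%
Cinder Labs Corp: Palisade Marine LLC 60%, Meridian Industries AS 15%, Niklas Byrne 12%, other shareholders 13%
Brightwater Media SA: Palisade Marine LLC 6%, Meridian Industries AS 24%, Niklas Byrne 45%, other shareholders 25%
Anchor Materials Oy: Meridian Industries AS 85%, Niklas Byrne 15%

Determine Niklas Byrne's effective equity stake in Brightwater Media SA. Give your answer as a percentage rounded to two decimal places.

Niklas reaches Brightwater along 3 paths.
Via Palisade: 100% × 6% = 6%.
Via Palisade → Meridian: 100% × 100% × 24% = 24%.
Direct stake: 45% = 45%.
Total: 6% + 24% + 45% = 75%.
Rounded: 75.00%.

75.00%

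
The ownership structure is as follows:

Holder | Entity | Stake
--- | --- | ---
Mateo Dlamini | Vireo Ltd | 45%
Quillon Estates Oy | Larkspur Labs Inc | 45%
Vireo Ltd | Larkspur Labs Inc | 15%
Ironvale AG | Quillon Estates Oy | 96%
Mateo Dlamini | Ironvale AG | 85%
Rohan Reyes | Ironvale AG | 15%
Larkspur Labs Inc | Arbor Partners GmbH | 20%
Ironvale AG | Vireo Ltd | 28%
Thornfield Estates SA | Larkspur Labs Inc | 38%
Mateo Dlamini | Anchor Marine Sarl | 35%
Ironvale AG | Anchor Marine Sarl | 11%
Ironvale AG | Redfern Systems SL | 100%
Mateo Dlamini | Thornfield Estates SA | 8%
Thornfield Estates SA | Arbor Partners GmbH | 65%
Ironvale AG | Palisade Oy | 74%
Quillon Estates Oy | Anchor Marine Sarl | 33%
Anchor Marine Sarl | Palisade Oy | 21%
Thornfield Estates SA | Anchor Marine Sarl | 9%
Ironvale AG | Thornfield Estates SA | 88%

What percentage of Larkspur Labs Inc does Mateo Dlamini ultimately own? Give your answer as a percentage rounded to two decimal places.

Mateo reaches Larkspur along 5 paths.
Via Ironvale → Thornfield: 85% × 88% × 38% = 28.424%.
Via Thornfield: 8% × 38% = 3.04%.
Via Ironvale → Quillon: 85% × 96% × 45% = 36.72%.
Via Ironvale → Vireo: 85% × 28% × 15% = 3.57%.
Via Vireo: 45% × 15% = 6.75%.
Total: 28.424% + 3.04% + 36.72% + 3.57% + 6.75% = 78.504%.
Rounded: 78.50%.

78.50%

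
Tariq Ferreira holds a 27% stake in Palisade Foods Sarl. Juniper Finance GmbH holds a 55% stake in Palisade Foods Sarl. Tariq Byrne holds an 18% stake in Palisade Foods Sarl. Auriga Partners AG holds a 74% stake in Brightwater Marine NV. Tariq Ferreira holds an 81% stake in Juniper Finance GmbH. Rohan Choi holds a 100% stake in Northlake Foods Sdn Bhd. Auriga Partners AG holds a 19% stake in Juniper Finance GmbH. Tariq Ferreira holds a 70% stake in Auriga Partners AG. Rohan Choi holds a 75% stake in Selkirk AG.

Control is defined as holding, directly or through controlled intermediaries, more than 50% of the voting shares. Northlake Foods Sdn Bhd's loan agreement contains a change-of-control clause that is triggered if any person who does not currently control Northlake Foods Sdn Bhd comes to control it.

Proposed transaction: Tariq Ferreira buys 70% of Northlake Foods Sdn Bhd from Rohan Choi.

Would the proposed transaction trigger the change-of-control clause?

Yes

The purchase adds only to Tariq Ferreira's holdings (Rohan's stake shrinks), so Tariq Ferreira is the only person who could newly come to control Northlake.
Tariq Ferreira holds 70% of Auriga, so Tariq Ferreira controls Auriga.
Tariq Ferreira and Auriga together hold 81% + 19% = 100% of Juniper, so Tariq Ferreira controls Juniper.
Auriga holds 74% of Brightwater, so Tariq Ferreira controls Brightwater.
Juniper and Tariq Ferreira together hold 55% + 27% = 82% of Palisade, so Tariq Ferreira controls Palisade.
Neither Tariq Ferreira nor any entity Tariq Ferreira controls holds any voting interest in Northlake.
So before the transaction, Tariq Ferreira does not control Northlake.
After the purchase, Tariq Ferreira holds 70% of Northlake directly, and Rohan's stake falls to 30%.
Tariq Ferreira holds 70% of Northlake, so Tariq Ferreira controls Northlake.
Tariq Ferreira did not control Northlake before and does after, so the clause is triggered.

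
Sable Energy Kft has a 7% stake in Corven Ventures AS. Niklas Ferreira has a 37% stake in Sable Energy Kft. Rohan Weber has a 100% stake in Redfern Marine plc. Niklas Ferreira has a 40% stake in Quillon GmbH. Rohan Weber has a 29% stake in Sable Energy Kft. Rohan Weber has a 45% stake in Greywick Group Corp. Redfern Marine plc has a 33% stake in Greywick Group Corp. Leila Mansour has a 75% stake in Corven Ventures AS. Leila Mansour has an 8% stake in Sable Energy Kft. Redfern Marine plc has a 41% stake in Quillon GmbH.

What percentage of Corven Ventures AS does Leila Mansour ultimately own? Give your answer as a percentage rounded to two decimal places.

Leila reaches Corven along 2 paths.
Via Sable: 8% × 7% = 0.56%.
Direct stake: 75% = 75%.
Total: 0.56% + 75% = 75.56%.

75.56%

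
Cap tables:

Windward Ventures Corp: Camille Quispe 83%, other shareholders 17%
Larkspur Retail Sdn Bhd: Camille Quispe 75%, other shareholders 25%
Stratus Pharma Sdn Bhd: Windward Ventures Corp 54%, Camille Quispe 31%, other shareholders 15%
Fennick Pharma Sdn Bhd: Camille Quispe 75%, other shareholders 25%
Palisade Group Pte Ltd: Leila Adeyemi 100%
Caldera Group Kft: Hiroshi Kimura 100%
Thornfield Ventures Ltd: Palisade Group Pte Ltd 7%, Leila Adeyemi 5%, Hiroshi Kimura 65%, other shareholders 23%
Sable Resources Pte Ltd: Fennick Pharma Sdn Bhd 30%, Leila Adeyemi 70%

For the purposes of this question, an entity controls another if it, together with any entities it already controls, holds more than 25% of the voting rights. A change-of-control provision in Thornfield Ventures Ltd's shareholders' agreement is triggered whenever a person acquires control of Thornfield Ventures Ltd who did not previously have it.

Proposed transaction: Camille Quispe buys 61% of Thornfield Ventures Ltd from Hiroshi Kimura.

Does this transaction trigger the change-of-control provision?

Yes

The purchase adds only to Camille's holdings (Hiroshi's stake shrinks), so Camille is the only person who could newly come to control Thornfield.
Camille holds 83% of Windward, so Camille controls Windward.
Camille holds 75% of Larkspur, so Camille controls Larkspur.
Windward and Camille together hold 54% + 31% = 85% of Stratus, so Camille controls Stratus.
Camille holds 75% of Fennick, so Camille controls Fennick.
Fennick holds 30% of Sable, so Camille controls Sable.
Neither Camille nor any entity Camille controls holds any voting interest in Thornfield.
So before the transaction, Camille does not control Thornfield.
After the purchase, Camille holds 61% of Thornfield directly, and Hiroshi's stake falls to 4%.
Camille holds 61% of Thornfield, so Camille controls Thornfield.
Camille did not control Thornfield before and does after, so the clause is triggered.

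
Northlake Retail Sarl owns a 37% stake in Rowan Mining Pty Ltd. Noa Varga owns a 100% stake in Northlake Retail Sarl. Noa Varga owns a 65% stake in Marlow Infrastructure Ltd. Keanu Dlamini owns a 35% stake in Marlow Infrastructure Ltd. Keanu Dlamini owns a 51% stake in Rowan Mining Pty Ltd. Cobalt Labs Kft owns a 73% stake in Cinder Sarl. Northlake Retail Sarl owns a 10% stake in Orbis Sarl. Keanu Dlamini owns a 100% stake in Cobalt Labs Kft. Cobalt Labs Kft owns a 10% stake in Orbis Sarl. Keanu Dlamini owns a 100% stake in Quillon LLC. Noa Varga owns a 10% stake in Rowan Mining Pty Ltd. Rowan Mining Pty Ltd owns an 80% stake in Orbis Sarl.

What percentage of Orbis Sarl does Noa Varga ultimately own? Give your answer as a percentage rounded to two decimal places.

47.60%

Noa reaches Orbis along 3 paths.
Via Northlake → Rowan: 100% × 37% × 80% = 29.6%.
Via Rowan: 10% × 80% = 8%.
Via Northlake: 100% × 10% = 10%.
Total: 29.6% + 8% + 10% = 47.6%.
Rounded: 47.60%.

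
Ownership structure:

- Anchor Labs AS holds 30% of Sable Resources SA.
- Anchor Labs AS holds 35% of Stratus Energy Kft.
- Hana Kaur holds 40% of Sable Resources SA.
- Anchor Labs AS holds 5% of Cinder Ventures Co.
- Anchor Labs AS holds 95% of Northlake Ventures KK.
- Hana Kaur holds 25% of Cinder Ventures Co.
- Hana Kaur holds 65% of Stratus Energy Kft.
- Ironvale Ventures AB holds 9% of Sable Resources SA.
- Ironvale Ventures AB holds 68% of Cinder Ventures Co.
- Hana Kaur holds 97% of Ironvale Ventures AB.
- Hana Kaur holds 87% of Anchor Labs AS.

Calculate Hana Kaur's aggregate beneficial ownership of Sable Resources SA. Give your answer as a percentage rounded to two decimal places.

Hana reaches Sable along 3 paths.
Via Ironvale: 97% × 9% = 8.73%.
Via Anchor: 87% × 30% = 26.1%.
Direct stake: 40% = 40%.
Total: 8.73% + 26.1% + 40% = 74.83%.

74.83%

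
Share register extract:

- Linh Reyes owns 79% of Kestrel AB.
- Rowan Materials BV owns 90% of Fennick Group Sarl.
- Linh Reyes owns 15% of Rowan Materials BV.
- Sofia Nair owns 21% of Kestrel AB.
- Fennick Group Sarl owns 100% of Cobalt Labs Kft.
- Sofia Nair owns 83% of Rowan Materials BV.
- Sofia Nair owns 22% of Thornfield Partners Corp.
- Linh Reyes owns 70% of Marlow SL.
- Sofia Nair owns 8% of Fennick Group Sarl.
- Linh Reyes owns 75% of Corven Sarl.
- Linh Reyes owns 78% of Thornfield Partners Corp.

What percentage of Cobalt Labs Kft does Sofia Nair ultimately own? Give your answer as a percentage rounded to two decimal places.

82.70%

Sofia reaches Cobalt along 2 paths.
Via Rowan → Fennick: 83% × 90% × 100% = 74.7%.
Via Fennick: 8% × 100% = 8%.
Total: 74.7% + 8% = 82.7%.
Rounded: 82.70%.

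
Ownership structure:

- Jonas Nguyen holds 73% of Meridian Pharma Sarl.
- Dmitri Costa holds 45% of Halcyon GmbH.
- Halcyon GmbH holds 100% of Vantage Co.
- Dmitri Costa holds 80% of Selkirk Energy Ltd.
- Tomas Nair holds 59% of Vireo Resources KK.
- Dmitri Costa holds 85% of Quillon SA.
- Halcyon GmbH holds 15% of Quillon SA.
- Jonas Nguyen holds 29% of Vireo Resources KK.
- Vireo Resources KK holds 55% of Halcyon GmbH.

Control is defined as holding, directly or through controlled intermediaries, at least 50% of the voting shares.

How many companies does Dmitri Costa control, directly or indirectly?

Dmitri holds 80% of Selkirk, so Dmitri controls Selkirk.
Dmitri holds 85% of Quillon, so Dmitri controls Quillon.
No other company's threshold is met.
Dmitri controls 2 companies.

2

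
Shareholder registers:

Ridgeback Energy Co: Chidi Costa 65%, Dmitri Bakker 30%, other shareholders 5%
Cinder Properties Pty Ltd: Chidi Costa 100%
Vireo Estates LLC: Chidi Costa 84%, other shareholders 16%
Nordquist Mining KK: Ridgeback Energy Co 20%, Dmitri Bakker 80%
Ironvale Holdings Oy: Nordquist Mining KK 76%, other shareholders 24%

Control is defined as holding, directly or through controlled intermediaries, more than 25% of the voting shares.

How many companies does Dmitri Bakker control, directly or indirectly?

Dmitri holds 30% of Ridgeback, so Dmitri controls Ridgeback.
Ridgeback and Dmitri together hold 20% + 80% = 100% of Nordquist, so Dmitri controls Nordquist.
Nordquist holds 76% of Ironvale, so Dmitri controls Ironvale.
No other company's threshold is met.
Dmitri controls 3 companies.

3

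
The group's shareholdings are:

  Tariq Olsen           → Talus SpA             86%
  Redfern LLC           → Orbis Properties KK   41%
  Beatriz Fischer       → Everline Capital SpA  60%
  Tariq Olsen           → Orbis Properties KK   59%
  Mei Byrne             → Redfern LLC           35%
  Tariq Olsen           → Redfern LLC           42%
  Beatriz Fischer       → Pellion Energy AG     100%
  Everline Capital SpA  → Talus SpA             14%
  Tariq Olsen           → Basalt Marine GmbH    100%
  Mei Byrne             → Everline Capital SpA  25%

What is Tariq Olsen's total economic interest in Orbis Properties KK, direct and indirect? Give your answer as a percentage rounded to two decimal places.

Tariq reaches Orbis along 2 paths.
Direct stake: 59% = 59%.
Via Redfern: 42% × 41% = 17.22%.
Total: 59% + 17.22% = 76.22%.

76.22%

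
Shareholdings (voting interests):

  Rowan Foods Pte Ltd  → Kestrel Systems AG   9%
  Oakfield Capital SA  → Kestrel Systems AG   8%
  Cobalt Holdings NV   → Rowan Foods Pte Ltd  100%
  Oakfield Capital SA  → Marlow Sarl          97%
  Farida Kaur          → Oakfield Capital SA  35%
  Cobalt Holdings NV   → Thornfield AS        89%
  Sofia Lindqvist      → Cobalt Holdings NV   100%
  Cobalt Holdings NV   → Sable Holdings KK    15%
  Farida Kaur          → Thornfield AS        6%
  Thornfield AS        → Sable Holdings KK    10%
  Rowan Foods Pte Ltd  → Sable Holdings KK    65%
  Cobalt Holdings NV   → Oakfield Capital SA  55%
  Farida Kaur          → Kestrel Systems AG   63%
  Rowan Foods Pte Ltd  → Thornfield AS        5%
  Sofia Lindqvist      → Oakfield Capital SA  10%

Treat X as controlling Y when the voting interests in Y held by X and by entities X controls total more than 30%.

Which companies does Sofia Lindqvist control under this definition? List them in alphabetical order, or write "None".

Cobalt Holdings NV, Marlow Sarl, Oakfield Capital SA, Rowan Foods Pte Ltd, Sable Holdings KK, Thornfield AS

Sofia holds 100% of Cobalt, so Sofia controls Cobalt.
Sofia and Cobalt together hold 10% + 55% = 65% of Oakfield, so Sofia controls Oakfield.
Cobalt holds 100% of Rowan, so Sofia controls Rowan.
Rowan and Cobalt together hold 5% + 89% = 94% of Thornfield, so Sofia controls Thornfield.
Oakfield holds 97% of Marlow, so Sofia controls Marlow.
Thornfield and Rowan and Cobalt together hold 10% + 65% + 15% = 90% of Sable, so Sofia controls Sable.
No other company's threshold is met.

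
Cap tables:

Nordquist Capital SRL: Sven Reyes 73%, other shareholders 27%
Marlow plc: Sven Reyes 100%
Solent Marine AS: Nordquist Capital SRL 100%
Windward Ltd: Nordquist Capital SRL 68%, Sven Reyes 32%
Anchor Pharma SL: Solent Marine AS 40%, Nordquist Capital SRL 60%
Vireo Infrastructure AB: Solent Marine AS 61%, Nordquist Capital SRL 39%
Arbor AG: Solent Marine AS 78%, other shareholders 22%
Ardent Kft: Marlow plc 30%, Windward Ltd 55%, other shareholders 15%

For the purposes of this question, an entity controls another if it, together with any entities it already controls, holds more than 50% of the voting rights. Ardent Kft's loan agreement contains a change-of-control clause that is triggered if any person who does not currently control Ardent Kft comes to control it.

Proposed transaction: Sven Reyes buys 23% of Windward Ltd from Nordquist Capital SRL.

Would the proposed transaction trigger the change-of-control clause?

No

The purchase adds only to Sven's holdings (Nordquist's stake shrinks), so Sven is the only person who could newly come to control Ardent.
Sven holds 73% of Nordquist, so Sven controls Nordquist.
Nordquist and Sven together hold 68% + 32% = 100% of Windward, so Sven controls Windward.
Sven holds 100% of Marlow, so Sven controls Marlow.
Marlow and Windward together hold 30% + 55% = 85% of Ardent, so Sven controls Ardent.
So Sven already controls Ardent before the transaction.
After the purchase, Sven's direct stake in Windward rises to 32% + 23% = 55%, and Nordquist's stake falls to 45%.
Sven controlled Ardent already, so this is not a new person acquiring control; every other person's position is unchanged or reduced.
No new person acquires control, so the clause is not triggered.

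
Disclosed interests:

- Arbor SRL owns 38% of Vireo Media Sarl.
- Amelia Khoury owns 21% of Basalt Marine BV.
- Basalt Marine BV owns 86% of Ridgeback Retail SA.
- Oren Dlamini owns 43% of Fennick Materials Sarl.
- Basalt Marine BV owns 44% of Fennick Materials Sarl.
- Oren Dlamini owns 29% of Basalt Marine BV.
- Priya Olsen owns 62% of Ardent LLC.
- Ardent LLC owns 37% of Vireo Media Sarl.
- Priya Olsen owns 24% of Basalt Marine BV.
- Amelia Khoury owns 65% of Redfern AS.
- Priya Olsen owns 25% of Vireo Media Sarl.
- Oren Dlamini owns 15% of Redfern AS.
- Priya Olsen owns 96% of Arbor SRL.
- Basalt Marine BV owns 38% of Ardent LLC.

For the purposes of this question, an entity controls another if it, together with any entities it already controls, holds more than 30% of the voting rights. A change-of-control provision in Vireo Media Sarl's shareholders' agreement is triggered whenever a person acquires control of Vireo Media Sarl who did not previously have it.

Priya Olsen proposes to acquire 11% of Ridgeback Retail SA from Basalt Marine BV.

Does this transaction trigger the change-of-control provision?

The purchase adds only to Priya's holdings (Basalt's stake shrinks), so Priya is the only person who could newly come to control Vireo.
Priya holds 62% of Ardent, so Priya controls Ardent.
Priya holds 96% of Arbor, so Priya controls Arbor.
Priya and Ardent and Arbor together hold 25% + 37% + 38% = 100% of Vireo, so Priya controls Vireo.
So Priya already controls Vireo before the transaction.
After the purchase, Priya holds 11% of Ridgeback directly, and Basalt's stake falls to 75%.
Priya controlled Vireo already, so this is not a new person acquiring control; every other person's position is unchanged or reduced.
No new person acquires control, so the clause is not triggered.

No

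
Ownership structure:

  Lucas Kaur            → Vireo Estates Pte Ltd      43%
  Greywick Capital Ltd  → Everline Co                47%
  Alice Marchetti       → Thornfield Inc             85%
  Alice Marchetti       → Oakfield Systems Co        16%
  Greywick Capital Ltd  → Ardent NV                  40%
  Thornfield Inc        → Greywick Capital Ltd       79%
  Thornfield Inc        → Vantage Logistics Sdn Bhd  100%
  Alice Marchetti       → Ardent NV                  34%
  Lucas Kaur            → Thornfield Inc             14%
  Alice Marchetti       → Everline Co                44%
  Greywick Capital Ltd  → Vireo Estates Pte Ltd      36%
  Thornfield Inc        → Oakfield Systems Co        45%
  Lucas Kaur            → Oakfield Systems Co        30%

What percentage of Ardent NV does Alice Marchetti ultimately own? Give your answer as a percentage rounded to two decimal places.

Alice reaches Ardent along 2 paths.
Direct stake: 34% = 34%.
Via Thornfield → Greywick: 85% × 79% × 40% = 26.86%.
Total: 34% + 26.86% = 60.86%.

60.86%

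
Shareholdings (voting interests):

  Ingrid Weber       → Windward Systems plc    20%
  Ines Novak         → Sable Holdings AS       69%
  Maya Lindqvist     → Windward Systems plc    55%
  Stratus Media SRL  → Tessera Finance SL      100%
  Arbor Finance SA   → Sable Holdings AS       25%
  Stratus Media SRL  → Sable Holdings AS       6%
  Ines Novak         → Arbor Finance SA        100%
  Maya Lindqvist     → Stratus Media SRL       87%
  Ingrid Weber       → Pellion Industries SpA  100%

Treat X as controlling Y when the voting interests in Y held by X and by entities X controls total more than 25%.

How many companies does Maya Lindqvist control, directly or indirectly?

Maya holds 55% of Windward, so Maya controls Windward.
Maya holds 87% of Stratus, so Maya controls Stratus.
Stratus holds 100% of Tessera, so Maya controls Tessera.
No other company's threshold is met.
Maya controls 3 companies.

3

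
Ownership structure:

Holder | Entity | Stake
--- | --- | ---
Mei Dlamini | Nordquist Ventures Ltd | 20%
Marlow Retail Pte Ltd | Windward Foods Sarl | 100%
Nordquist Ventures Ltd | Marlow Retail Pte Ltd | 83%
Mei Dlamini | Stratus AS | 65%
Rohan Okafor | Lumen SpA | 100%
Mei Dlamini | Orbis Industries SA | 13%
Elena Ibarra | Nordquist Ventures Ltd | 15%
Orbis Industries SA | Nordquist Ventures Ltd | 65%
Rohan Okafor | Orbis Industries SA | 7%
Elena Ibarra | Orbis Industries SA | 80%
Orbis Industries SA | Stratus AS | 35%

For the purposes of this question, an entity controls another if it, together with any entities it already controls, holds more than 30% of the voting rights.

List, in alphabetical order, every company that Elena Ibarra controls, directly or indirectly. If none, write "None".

Elena holds 80% of Orbis, so Elena controls Orbis.
Orbis holds 35% of Stratus, so Elena controls Stratus.
Elena and Orbis together hold 15% + 65% = 80% of Nordquist, so Elena controls Nordquist.
Nordquist holds 83% of Marlow, so Elena controls Marlow.
Marlow holds 100% of Windward, so Elena controls Windward.
No other company's threshold is met.

Marlow Retail Pte Ltd, Nordquist Ventures Ltd, Orbis Industries SA, Stratus AS, Windward Foods Sarl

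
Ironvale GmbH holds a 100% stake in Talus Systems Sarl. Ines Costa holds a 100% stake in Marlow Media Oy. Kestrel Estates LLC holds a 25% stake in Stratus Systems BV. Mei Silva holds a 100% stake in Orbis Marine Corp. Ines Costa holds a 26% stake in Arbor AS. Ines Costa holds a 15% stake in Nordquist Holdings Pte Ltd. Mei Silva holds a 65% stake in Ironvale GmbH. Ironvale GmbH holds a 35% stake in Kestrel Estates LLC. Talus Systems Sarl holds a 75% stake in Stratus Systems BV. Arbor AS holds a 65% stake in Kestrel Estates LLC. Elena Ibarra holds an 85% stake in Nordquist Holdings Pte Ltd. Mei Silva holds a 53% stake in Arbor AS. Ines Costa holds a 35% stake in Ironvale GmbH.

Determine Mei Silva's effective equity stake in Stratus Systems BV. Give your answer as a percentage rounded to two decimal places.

63.05%

Mei reaches Stratus along 3 paths.
Via Ironvale → Kestrel: 65% × 35% × 25% = 5.6875%.
Via Arbor → Kestrel: 53% × 65% × 25% = 8.6125%.
Via Ironvale → Talus: 65% × 100% × 75% = 48.75%.
Total: 5.6875% + 8.6125% + 48.75% = 63.05%.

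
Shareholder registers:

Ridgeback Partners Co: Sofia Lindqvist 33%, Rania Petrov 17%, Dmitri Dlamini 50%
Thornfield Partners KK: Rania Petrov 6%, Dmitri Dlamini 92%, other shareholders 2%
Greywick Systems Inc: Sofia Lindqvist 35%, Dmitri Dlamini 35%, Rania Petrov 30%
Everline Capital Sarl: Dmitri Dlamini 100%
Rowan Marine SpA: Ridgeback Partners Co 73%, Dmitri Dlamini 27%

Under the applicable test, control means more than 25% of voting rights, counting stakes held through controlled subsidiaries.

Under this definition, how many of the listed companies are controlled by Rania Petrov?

Rania holds 30% of Greywick, so Rania controls Greywick.
No other company's threshold is met.
Rania controls 1 company.

1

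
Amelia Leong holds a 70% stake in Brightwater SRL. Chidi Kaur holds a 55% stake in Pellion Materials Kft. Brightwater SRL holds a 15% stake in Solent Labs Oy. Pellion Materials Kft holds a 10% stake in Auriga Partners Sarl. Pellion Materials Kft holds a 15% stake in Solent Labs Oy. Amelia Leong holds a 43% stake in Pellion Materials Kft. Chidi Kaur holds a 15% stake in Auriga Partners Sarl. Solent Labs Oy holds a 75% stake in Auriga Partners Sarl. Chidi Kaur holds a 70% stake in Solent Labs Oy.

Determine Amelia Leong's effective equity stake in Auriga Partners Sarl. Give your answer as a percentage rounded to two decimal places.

17.01%

Amelia reaches Auriga along 3 paths.
Via Pellion: 43% × 10% = 4.3%.
Via Brightwater → Solent: 70% × 15% × 75% = 7.875%.
Via Pellion → Solent: 43% × 15% × 75% = 4.8375%.
Total: 4.3% + 7.875% + 4.8375% = 17.0125%.
Rounded: 17.01%.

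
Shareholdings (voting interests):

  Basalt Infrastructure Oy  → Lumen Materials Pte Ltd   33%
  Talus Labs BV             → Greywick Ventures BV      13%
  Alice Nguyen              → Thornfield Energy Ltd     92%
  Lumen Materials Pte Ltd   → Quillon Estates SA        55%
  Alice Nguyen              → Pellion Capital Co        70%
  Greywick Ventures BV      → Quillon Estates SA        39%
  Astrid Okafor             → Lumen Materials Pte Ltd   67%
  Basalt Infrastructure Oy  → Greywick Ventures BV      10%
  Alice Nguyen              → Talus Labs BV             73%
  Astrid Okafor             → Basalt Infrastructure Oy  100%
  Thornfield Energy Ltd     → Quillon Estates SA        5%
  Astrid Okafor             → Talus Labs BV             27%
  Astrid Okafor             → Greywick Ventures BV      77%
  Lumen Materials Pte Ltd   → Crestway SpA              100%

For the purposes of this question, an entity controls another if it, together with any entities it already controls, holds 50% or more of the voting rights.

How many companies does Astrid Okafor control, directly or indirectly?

5

Astrid holds 100% of Basalt, so Astrid controls Basalt.
Astrid and Basalt together hold 77% + 10% = 87% of Greywick, so Astrid controls Greywick.
Basalt and Astrid together hold 33% + 67% = 100% of Lumen, so Astrid controls Lumen.
Greywick and Lumen together hold 39% + 55% = 94% of Quillon, so Astrid controls Quillon.
Lumen holds 100% of Crestway, so Astrid controls Crestway.
No other company's threshold is met.
Astrid controls 5 companies.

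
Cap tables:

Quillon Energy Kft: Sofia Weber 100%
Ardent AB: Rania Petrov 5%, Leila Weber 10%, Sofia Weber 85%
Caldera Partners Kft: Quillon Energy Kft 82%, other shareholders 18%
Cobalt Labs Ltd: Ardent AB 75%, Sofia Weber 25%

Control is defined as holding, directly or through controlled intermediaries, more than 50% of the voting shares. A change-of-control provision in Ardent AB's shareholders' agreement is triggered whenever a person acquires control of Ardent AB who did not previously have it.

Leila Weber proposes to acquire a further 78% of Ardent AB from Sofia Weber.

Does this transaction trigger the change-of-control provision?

The purchase adds only to Leila's holdings (Sofia's stake shrinks), so Leila is the only person who could newly come to control Ardent.
Leila's largest direct stake is 10% in Ardent, which does not meet the threshold, so Leila controls no company.
In Ardent, Leila's side holds only 10%, not > 50%.
So before the transaction, Leila does not control Ardent.
After the purchase, Leila's direct stake in Ardent rises to 10% + 78% = 88%, and Sofia's stake falls to 7%.
Leila holds 88% of Ardent, so Leila controls Ardent.
Leila did not control Ardent before and does after, so the clause is triggered.

Yes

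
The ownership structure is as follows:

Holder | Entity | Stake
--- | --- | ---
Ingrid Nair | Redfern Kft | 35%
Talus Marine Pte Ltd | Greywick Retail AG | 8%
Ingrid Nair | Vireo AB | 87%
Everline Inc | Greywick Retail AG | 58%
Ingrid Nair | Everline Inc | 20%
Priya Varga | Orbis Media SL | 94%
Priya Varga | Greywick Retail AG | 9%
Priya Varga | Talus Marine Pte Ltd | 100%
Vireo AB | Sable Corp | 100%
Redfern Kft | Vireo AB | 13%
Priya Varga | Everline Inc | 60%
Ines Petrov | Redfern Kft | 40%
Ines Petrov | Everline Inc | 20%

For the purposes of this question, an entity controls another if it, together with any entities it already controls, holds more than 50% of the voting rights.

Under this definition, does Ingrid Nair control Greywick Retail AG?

Ingrid holds 87% of Vireo, so Ingrid controls Vireo.
Vireo holds 100% of Sable, so Ingrid controls Sable.
Neither Ingrid nor any entity Ingrid controls holds any voting interest in Greywick.
So Ingrid does not control Greywick.

No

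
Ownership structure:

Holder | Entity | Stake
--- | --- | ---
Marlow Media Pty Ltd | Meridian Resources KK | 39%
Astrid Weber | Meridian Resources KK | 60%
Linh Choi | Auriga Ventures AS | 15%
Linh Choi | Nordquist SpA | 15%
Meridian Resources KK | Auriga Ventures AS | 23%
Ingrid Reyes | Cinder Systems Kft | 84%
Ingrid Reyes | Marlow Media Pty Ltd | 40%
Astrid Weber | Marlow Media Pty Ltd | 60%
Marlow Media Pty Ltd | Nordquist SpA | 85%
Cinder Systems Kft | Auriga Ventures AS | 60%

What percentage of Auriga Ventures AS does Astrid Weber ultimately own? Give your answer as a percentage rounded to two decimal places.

19.18%

Astrid reaches Auriga along 2 paths.
Via Marlow → Meridian: 60% × 39% × 23% = 5.382%.
Via Meridian: 60% × 23% = 13.8%.
Total: 5.382% + 13.8% = 19.182%.
Rounded: 19.18%.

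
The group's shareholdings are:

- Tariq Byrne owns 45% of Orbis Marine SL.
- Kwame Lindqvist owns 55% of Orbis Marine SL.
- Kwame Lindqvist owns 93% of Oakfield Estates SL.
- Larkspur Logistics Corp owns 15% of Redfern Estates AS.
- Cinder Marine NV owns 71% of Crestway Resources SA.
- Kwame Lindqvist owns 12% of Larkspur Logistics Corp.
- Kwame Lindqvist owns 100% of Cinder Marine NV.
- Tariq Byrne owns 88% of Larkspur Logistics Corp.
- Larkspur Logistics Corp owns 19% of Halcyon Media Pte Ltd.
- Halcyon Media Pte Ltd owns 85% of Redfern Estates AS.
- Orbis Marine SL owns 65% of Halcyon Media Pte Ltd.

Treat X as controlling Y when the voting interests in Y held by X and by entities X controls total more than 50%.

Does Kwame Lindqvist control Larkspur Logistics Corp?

Kwame holds 100% of Cinder, so Kwame controls Cinder.
Kwame holds 55% of Orbis, so Kwame controls Orbis.
Kwame holds 93% of Oakfield, so Kwame controls Oakfield.
Orbis holds 65% of Halcyon, so Kwame controls Halcyon.
Halcyon holds 85% of Redfern, so Kwame controls Redfern.
Cinder holds 71% of Crestway, so Kwame controls Crestway.
In Larkspur, Kwame's side holds only 12%, not > 50%.
So Kwame does not control Larkspur.

No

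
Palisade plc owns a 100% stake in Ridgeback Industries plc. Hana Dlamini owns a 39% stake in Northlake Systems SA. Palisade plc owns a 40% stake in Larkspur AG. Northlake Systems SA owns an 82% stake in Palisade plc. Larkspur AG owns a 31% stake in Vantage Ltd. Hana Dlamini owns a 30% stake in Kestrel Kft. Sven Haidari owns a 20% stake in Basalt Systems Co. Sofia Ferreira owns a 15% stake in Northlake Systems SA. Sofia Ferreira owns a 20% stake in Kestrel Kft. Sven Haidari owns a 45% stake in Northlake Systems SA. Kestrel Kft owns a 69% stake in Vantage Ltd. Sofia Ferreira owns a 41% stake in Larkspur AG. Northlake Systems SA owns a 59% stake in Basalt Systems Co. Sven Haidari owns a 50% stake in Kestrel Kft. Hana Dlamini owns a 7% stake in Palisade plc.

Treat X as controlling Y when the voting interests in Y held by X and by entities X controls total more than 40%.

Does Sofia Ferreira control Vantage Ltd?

Sofia holds 41% of Larkspur, so Sofia controls Larkspur.
In Vantage, Sofia's side holds only 31%, not > 40%.
So Sofia does not control Vantage.

No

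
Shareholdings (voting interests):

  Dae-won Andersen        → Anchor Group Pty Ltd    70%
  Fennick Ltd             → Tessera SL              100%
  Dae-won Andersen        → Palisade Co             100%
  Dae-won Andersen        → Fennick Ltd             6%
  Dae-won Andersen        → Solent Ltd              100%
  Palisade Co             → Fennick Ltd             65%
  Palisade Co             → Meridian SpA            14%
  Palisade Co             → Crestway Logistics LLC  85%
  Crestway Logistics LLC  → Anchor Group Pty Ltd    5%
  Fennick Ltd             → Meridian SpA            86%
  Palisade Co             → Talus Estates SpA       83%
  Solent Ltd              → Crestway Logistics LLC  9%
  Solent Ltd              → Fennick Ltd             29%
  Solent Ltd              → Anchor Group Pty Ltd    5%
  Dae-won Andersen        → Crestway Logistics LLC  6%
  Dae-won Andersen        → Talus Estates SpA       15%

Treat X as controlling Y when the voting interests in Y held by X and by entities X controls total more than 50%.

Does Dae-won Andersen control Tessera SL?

Yes

Dae-won holds 100% of Solent, so Dae-won controls Solent.
Dae-won holds 100% of Palisade, so Dae-won controls Palisade.
Palisade and Dae-won and Solent together hold 65% + 6% + 29% = 100% of Fennick, so Dae-won controls Fennick.
Fennick holds 100% of Tessera, so Dae-won controls Tessera.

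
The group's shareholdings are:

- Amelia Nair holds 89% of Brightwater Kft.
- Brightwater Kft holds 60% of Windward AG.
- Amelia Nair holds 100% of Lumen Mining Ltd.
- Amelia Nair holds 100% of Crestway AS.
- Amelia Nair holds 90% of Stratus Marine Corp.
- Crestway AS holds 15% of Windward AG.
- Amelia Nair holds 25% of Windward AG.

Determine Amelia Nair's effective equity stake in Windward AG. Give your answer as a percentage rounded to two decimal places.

Amelia reaches Windward along 3 paths.
Direct stake: 25% = 25%.
Via Crestway: 100% × 15% = 15%.
Via Brightwater: 89% × 60% = 53.4%.
Total: 25% + 15% + 53.4% = 93.4%.
Rounded: 93.40%.

93.40%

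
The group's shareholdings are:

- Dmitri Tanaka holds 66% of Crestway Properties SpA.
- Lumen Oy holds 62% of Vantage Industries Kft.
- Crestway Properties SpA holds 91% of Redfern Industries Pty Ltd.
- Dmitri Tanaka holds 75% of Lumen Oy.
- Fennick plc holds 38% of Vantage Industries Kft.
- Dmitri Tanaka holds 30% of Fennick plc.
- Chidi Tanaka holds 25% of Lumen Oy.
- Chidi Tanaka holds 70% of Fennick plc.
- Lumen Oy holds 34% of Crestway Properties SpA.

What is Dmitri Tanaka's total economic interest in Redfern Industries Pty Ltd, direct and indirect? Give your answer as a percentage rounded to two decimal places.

Dmitri reaches Redfern along 2 paths.
Via Lumen → Crestway: 75% × 34% × 91% = 23.205%.
Via Crestway: 66% × 91% = 60.06%.
Total: 23.205% + 60.06% = 83.265%.
Rounded: 83.27%.

83.27%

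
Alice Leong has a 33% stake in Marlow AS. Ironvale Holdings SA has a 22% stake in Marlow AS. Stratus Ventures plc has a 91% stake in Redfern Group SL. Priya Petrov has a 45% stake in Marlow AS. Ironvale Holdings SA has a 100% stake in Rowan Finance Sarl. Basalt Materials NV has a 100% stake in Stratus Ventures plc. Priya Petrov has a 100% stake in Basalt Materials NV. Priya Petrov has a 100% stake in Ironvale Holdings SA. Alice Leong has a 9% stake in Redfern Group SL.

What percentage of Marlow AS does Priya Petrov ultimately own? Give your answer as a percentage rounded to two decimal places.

Priya reaches Marlow along 2 paths.
Direct stake: 45% = 45%.
Via Ironvale: 100% × 22% = 22%.
Total: 45% + 22% = 67%.
Rounded: 67.00%.

67.00%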